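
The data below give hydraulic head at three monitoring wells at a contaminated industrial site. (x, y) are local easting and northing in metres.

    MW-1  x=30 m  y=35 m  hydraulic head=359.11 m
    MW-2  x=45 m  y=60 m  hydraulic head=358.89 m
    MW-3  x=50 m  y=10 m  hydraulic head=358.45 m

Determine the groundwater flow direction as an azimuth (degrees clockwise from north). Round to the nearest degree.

104°

With h = a·x + b·y + c and MW-1 as origin, the differences give:
  15·a + 25·b = -0.22
  20·a + (-25)·b = -0.66
Eliminate b (×(-25) and ×25, subtract): -875·a = 22.000 → a = ∂h/∂x = -0.02514
Back-substitute: b = ∂h/∂y = +0.006286.
Flow direction (−∇h) has components (+0.02514 E, -0.006286 N).
Azimuth = atan2(E, N) = atan2(+0.02514, -0.006286) = 104.0° ≈ 104°.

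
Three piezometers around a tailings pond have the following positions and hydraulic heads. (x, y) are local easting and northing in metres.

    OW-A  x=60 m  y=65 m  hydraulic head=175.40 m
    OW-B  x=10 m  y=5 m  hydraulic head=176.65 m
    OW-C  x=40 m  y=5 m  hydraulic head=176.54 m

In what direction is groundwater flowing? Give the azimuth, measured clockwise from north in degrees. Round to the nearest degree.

Taking OW-A as reference: OW-B−OW-A = (-50, -60, +1.25); OW-C−OW-A = (-20, -60, +1.14).
Determinant of the coordinate differences = (-50)·(-60) − (-20)·(-60) = 1800.
∂h/∂x = [(+1.25)·(-60) − (+1.14)·(-60)] / 1800 = -0.003667
∂h/∂y = [(-50)·(+1.14) − (-20)·(+1.25)] / 1800 = -0.01778
Flow direction (−∇h) has components (+0.003667 E, +0.01778 N).
Azimuth = atan2(E, N) = atan2(+0.003667, +0.01778) = 11.7° ≈ 012°.

012°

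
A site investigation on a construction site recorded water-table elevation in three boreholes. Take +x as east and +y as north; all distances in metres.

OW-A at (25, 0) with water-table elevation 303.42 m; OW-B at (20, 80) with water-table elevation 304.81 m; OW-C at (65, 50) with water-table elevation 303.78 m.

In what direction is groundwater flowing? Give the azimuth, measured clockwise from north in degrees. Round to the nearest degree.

145°

With h = a·x + b·y + c and OW-A as origin, the differences give:
  (-5)·a + 80·b = +1.39
  40·a + 50·b = +0.36
Eliminate b (×50 and ×80, subtract): -3450·a = 40.700 → a = ∂h/∂x = -0.01180
Back-substitute: b = ∂h/∂y = +0.01664.
Flow direction (−∇h) has components (+0.01180 E, -0.01664 N).
Azimuth = atan2(E, N) = atan2(+0.01180, -0.01664) = 144.7° ≈ 145°.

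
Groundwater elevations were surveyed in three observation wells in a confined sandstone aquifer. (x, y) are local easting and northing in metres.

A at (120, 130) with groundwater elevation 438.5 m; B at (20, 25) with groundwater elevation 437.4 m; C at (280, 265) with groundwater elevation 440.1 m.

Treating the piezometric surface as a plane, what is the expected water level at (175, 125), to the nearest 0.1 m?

With h = a·x + b·y + c and A as origin, the differences give:
  (-100)·a + (-105)·b = -1.1
  160·a + 135·b = +1.6
Eliminate b (×135 and ×(-105), subtract): 3300·a = 19.50 → a = ∂h/∂x = +0.005909
Back-substitute: b = ∂h/∂y = +0.004848.
h(175, 125) = 438.5 + (+0.005909)·(55) + (+0.004848)·(-5) = 438.5 +0.325 -0.024 = 438.801 m.

438.8 m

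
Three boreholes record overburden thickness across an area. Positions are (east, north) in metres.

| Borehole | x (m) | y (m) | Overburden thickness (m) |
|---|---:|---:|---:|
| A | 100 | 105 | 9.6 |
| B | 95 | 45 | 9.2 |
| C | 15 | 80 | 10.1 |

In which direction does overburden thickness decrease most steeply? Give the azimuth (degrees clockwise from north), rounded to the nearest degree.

Taking A as reference: B−A = (-5, -60, -0.4); C−A = (-85, -25, +0.5).
Determinant of the coordinate differences = (-5)·(-25) − (-85)·(-60) = -4975.
∂d/∂x = [(-0.4)·(-25) − (+0.5)·(-60)] / -4975 = -0.008040
∂d/∂y = [(-5)·(+0.5) − (-85)·(-0.4)] / -4975 = +0.007337
Steepest decrease is along −∇f: components (+0.008040 E, -0.007337 N).
Azimuth = atan2(+0.008040, -0.007337) = 132.4° ≈ 132°.

132°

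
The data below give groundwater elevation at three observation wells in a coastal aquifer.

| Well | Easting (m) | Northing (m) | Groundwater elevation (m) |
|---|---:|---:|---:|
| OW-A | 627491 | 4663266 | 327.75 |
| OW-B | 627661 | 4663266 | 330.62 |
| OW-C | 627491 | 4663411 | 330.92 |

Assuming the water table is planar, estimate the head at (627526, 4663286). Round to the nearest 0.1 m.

328.8 m

∂h/∂x = (330.62 − 327.75) / (627661 − 627491) = +0.01688
∂h/∂y = (330.92 − 327.75) / (4663411 − 4663266) = +0.02186
h(627526, 4663286) = 327.75 + (+0.01688)·(35) + (+0.02186)·(20) = 327.75 +0.591 +0.437 = 328.778 m.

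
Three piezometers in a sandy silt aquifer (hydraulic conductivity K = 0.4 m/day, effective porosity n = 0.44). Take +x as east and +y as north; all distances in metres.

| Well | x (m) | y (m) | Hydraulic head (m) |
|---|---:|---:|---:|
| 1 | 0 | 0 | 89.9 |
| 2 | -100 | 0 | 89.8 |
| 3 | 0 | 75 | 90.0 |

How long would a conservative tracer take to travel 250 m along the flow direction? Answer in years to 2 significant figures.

∂h/∂x = (89.8 − 89.9) / (-100 − 0) = +0.001000
∂h/∂y = (90.0 − 89.9) / (75 − 0) = +0.001333
|∇h| = √(0.001000² + 0.001333²) = 0.001666
Seepage velocity v = K·i/n = 0.4 × 0.001666 / 0.44 = 0.001515 m/day.
t = 250 / 0.001515 = 1.65e+05 days = 452 years.

450 years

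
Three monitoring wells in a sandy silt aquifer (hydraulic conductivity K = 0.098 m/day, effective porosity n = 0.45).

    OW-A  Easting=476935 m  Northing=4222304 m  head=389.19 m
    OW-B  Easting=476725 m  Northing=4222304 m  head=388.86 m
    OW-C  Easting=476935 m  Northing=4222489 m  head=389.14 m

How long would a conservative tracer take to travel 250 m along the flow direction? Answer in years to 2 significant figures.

2000 years

∂h/∂x = (388.86 − 389.19) / (476725 − 476935) = +0.001571
∂h/∂y = (389.14 − 389.19) / (4222489 − 4222304) = -0.0002703
|∇h| = √(0.001571² + -0.0002703²) = 0.001594
Seepage velocity v = K·i/n = 0.098 × 0.001594 / 0.45 = 0.0003471 m/day.
t = 250 / 0.0003471 = 7.203e+05 days = 1.97e+03 years.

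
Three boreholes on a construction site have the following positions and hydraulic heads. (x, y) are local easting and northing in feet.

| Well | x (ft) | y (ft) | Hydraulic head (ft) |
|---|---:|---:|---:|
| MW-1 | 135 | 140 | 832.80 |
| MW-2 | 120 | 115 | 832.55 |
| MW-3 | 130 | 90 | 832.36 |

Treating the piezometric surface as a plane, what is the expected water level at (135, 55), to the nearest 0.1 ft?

Taking MW-1 as reference: MW-2−MW-1 = (-15, -25, -0.25); MW-3−MW-1 = (-5, -50, -0.44).
Determinant of the coordinate differences = (-15)·(-50) − (-5)·(-25) = 625.
∂h/∂x = [(-0.25)·(-50) − (-0.44)·(-25)] / 625 = +0.002400
∂h/∂y = [(-15)·(-0.44) − (-5)·(-0.25)] / 625 = +0.008560
h(135, 55) = 832.80 + (+0.002400)·(0) + (+0.008560)·(-85) = 832.80 +0.000 -0.728 = 832.072 ft.

832.1 ft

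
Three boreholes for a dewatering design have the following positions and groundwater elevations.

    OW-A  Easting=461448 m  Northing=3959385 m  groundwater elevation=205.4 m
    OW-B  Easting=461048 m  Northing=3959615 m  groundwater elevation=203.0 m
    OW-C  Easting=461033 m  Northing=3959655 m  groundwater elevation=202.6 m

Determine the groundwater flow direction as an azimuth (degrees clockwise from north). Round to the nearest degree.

With h = a·x + b·y + c and OW-A as origin, the differences give:
  (-400)·a + 230·b = -2.4
  (-415)·a + 270·b = -2.8
Eliminate b (×270 and ×230, subtract): -12550·a = -4.00 → a = ∂h/∂x = +0.0003187
Back-substitute: b = ∂h/∂y = -0.009880.
Flow direction (−∇h) has components (-0.0003187 E, +0.009880 N).
Azimuth = atan2(E, N) = atan2(-0.0003187, +0.009880) = 358.2° ≈ 358°.

358°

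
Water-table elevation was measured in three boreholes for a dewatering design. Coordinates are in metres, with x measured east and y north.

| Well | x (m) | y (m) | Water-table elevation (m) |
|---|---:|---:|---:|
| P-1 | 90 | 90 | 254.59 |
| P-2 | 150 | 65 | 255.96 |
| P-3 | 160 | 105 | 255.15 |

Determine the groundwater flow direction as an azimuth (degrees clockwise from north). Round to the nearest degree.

331°

With h = a·x + b·y + c and P-1 as origin, the differences give:
  60·a + (-25)·b = +1.37
  70·a + 15·b = +0.56
Eliminate b (×15 and ×(-25), subtract): 2650·a = 34.550 → a = ∂h/∂x = +0.01304
Back-substitute: b = ∂h/∂y = -0.02351.
Flow direction (−∇h) has components (-0.01304 E, +0.02351 N).
Azimuth = atan2(E, N) = atan2(-0.01304, +0.02351) = 331.0° ≈ 331°.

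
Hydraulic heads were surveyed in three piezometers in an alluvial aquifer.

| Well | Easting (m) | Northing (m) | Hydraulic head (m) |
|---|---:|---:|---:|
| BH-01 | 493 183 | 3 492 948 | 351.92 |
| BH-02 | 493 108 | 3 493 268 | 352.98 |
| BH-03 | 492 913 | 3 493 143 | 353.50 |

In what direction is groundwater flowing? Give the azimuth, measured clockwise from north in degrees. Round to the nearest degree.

With h = a·x + b·y + c and BH-01 as origin, the differences give:
  (-75)·a + 320·b = +1.06
  (-270)·a + 195·b = +1.58
Eliminate b (×195 and ×320, subtract): 71775·a = -298.900 → a = ∂h/∂x = -0.004164
Back-substitute: b = ∂h/∂y = +0.002336.
Flow direction (−∇h) has components (+0.004164 E, -0.002336 N).
Azimuth = atan2(E, N) = atan2(+0.004164, -0.002336) = 119.3° ≈ 119°.

119°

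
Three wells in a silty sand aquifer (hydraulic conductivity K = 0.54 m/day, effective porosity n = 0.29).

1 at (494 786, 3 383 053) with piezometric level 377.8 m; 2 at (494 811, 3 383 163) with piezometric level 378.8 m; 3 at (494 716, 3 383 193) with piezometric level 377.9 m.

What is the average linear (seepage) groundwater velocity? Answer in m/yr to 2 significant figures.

Differences from 1: to 2 (Δx, Δy, Δh) = (25, 110, +1.0); to 3 = (-70, 140, +0.1).
Solve a·Δx + b·Δy = Δh: det = 25·140 − (-70)·110 = 11200.
∂h/∂x = [(+1.0)·140 − (+0.1)·110] / 11200 = +0.01152
∂h/∂y = [25·(+0.1) − (-70)·(+1.0)] / 11200 = +0.006473
|∇h| = √(0.01152² + 0.006473²) = 0.01321
Seepage velocity v = K·i/n = 0.54 × 0.01321 / 0.29 = 0.0246 m/day = 8.985 m/yr.

9.0 m/yr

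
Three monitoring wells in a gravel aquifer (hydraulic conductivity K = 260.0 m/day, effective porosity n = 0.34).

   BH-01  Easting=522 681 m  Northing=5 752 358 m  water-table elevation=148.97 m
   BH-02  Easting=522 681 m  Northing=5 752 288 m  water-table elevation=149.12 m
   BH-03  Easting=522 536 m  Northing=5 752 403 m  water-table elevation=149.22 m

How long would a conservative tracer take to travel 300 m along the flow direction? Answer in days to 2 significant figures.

Differences from BH-01: to BH-02 (Δx, Δy, Δh) = (0, -70, +0.15); to BH-03 = (-145, 45, +0.25).
Determinant of the coordinate differences = 0·45 − (-145)·(-70) = -10150.
∂h/∂x = [(+0.15)·45 − (+0.25)·(-70)] / -10150 = -0.002389
∂h/∂y = [0·(+0.25) − (-145)·(+0.15)] / -10150 = -0.002143
|∇h| = √(-0.002389² + -0.002143²) = 0.003209
Seepage velocity v = K·i/n = 260.0 × 0.003209 / 0.34 = 2.454 m/day.
t = 300 / 2.454 = 122.2 days.

120 days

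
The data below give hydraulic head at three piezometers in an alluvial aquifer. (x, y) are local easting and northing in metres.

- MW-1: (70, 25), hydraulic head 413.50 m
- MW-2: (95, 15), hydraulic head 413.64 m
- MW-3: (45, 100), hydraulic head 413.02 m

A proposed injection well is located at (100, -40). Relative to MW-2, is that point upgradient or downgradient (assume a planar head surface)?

With h = a·x + b·y + c and MW-1 as origin, the differences give:
  25·a + (-10)·b = +0.14
  (-25)·a + 75·b = -0.48
Eliminate b (×75 and ×(-10), subtract): 1625·a = 5.700 → a = ∂h/∂x = +0.003508
Back-substitute: b = ∂h/∂y = -0.005231.
Head at (100, -40) = 413.50 + (+0.003508)·(30) + (-0.005231)·(-65) = 413.95 m.
That is higher than the 413.64 m at MW-2, so the point is upgradient.

upgradient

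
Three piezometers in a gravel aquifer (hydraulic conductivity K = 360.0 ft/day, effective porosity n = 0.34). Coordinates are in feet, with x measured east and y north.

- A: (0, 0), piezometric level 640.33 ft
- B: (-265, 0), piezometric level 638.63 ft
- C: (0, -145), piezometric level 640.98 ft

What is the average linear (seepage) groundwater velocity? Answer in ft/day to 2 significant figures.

∂h/∂x = (638.63 − 640.33) / (-265 − 0) = +0.006415
∂h/∂y = (640.98 − 640.33) / (-145 − 0) = -0.004483
|∇h| = √(0.006415² + -0.004483²) = 0.007826
Seepage velocity v = K·i/n = 360.0 × 0.007826 / 0.34 = 8.286 ft/day.

8.3 ft/day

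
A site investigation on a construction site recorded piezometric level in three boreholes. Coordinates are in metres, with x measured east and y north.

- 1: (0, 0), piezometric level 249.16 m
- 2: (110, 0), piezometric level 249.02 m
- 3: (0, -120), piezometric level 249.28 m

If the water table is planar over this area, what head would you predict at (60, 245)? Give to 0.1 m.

∂h/∂x = (249.02 − 249.16) / (110 − 0) = -0.001273
∂h/∂y = (249.28 − 249.16) / (-120 − 0) = -0.001000
h(60, 245) = 249.16 + (-0.001273)·(60) + (-0.001000)·(245) = 249.16 -0.076 -0.245 = 248.839 m.

248.8 m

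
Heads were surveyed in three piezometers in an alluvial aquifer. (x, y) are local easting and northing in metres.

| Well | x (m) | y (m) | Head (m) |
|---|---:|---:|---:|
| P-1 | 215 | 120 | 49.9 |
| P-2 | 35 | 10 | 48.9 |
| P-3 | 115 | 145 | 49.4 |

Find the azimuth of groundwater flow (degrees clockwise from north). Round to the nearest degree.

With h = a·x + b·y + c and P-1 as origin, the differences give:
  (-180)·a + (-110)·b = -1.0
  (-100)·a + 25·b = -0.5
Eliminate b (×25 and ×(-110), subtract): -15500·a = -80.00 → a = ∂h/∂x = +0.005161
Back-substitute: b = ∂h/∂y = +0.0006452.
Flow direction (−∇h) has components (-0.005161 E, -0.0006452 N).
Azimuth = atan2(E, N) = atan2(-0.005161, -0.0006452) = 262.9° ≈ 263°.

263°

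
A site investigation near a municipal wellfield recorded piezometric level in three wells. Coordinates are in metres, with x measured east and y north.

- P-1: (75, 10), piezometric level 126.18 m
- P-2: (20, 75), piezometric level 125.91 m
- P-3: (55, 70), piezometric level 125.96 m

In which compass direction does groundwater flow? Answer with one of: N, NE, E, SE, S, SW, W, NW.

N

Differences from P-1: to P-2 (Δx, Δy, Δh) = (-55, 65, -0.27); to P-3 = (-20, 60, -0.22).
Determinant of the coordinate differences = (-55)·60 − (-20)·65 = -2000.
∂h/∂x = [(-0.27)·60 − (-0.22)·65] / -2000 = +0.0009500
∂h/∂y = [(-55)·(-0.22) − (-20)·(-0.27)] / -2000 = -0.003350
Flow = −∇h = (-0.0009500 east, +0.003350 north), which points north.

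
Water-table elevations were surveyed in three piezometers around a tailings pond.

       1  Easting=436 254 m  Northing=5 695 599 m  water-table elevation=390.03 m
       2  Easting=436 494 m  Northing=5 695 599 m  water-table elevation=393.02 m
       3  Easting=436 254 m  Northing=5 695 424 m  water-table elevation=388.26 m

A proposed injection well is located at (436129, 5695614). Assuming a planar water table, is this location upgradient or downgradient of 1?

∂h/∂x = (393.02 − 390.03) / (436494 − 436254) = +0.01246
∂h/∂y = (388.26 − 390.03) / (5695424 − 5695599) = +0.01011
Head at (436129, 5695614) = 390.03 + (+0.01246)·(-125) + (+0.01011)·(15) = 388.62 m.
That is lower than the 390.03 m at 1, so the point is downgradient.

downgradient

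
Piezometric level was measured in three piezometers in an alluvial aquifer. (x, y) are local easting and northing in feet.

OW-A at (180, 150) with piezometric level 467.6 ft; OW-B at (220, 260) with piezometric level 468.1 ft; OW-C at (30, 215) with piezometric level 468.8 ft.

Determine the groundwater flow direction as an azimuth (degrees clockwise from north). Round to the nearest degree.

Differences from OW-A: to OW-B (Δx, Δy, Δh) = (40, 110, +0.5); to OW-C = (-150, 65, +1.2).
Solve a·Δx + b·Δy = Δh: det = 40·65 − (-150)·110 = 19100.
∂h/∂x = [(+0.5)·65 − (+1.2)·110] / 19100 = -0.005209
∂h/∂y = [40·(+1.2) − (-150)·(+0.5)] / 19100 = +0.006440
Flow direction (−∇h) has components (+0.005209 E, -0.006440 N).
Azimuth = atan2(E, N) = atan2(+0.005209, -0.006440) = 141.0° ≈ 141°.

141°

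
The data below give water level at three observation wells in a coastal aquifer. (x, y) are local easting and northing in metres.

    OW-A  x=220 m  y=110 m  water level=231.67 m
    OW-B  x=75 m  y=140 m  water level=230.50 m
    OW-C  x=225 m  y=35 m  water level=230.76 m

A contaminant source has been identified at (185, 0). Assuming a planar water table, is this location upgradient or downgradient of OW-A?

downgradient

With h = a·x + b·y + c and OW-A as origin, the differences give:
  (-145)·a + 30·b = -1.17
  5·a + (-75)·b = -0.91
Eliminate b (×(-75) and ×30, subtract): 10725·a = 115.050 → a = ∂h/∂x = +0.01073
Back-substitute: b = ∂h/∂y = +0.01285.
Head at (185, 0) = 231.67 + (+0.01073)·(-35) + (+0.01285)·(-110) = 229.88 m.
That is lower than the 231.67 m at OW-A, so the point is downgradient.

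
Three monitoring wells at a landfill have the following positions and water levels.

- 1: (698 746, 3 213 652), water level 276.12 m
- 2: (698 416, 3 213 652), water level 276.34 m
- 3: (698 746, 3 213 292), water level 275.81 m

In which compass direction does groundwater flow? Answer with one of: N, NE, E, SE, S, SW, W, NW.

∂h/∂x = (276.34 − 276.12) / (698416 − 698746) = -0.0006667
∂h/∂y = (275.81 − 276.12) / (3213292 − 3213652) = +0.0008611
Flow = −∇h = (+0.0006667 east, -0.0008611 north), which points southeast.

SE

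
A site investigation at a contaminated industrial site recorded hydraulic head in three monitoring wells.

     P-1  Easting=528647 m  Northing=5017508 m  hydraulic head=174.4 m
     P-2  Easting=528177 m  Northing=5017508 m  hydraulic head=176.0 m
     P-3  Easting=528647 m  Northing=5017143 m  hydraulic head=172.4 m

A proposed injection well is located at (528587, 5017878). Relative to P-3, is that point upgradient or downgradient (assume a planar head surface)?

∂h/∂x = (176.0 − 174.4) / (528177 − 528647) = -0.003404
∂h/∂y = (172.4 − 174.4) / (5017143 − 5017508) = +0.005479
Head at (528587, 5017878) = 174.4 + (-0.003404)·(-60) + (+0.005479)·(370) = 176.63 m.
That is higher than the 172.4 m at P-3, so the point is upgradient.

upgradient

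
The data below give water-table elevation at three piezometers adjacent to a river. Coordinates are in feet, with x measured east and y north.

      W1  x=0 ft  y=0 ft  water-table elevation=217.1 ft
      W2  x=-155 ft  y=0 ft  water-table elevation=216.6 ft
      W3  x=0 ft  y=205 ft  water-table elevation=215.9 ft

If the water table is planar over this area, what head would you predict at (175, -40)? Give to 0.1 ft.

217.9 ft

∂h/∂x = (216.6 − 217.1) / (-155 − 0) = +0.003226
∂h/∂y = (215.9 − 217.1) / (205 − 0) = -0.005854
h(175, -40) = 217.1 + (+0.003226)·(175) + (-0.005854)·(-40) = 217.1 +0.565 +0.234 = 217.899 ft.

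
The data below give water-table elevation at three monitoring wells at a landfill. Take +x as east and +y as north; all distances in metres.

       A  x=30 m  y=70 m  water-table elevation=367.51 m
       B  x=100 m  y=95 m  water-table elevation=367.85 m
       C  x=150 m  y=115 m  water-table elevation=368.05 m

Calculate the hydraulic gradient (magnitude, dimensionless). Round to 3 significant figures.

Taking A as reference: B−A = (70, 25, +0.34); C−A = (120, 45, +0.54).
Solve a·Δx + b·Δy = Δh: det = 70·45 − 120·25 = 150.
∂h/∂x = [(+0.34)·45 − (+0.54)·25] / 150 = +0.01200
∂h/∂y = [70·(+0.54) − 120·(+0.34)] / 150 = -0.02000
|∇h| = √(0.01200² + -0.02000²) = 0.02332

0.0233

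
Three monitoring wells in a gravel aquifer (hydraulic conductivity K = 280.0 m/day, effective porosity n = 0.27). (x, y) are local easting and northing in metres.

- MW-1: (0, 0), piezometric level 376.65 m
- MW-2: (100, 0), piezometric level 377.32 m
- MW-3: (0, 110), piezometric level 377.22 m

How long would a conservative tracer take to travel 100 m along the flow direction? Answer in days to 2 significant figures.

∂h/∂x = (377.32 − 376.65) / (100 − 0) = +0.006700
∂h/∂y = (377.22 − 376.65) / (110 − 0) = +0.005182
|∇h| = √(0.006700² + 0.005182²) = 0.00847
Seepage velocity v = K·i/n = 280.0 × 0.00847 / 0.27 = 8.784 m/day.
t = 100 / 8.784 = 11.38 days.

11 days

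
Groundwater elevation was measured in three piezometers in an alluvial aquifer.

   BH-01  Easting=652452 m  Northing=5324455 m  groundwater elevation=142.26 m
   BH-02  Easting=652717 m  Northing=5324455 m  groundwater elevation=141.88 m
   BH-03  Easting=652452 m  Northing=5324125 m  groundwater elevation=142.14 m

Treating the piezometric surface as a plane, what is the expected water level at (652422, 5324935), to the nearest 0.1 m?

∂h/∂x = (141.88 − 142.26) / (652717 − 652452) = -0.001434
∂h/∂y = (142.14 − 142.26) / (5324125 − 5324455) = +0.0003636
h(652422, 5324935) = 142.26 + (-0.001434)·(-30) + (+0.0003636)·(480) = 142.26 +0.043 +0.175 = 142.478 m.

142.5 m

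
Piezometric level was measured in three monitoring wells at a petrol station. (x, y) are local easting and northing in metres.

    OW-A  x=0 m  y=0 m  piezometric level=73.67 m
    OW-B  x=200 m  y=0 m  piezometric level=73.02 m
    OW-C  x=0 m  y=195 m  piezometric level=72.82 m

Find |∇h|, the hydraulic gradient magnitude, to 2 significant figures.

0.0054

∂h/∂x = (73.02 − 73.67) / (200 − 0) = -0.003250
∂h/∂y = (72.82 − 73.67) / (195 − 0) = -0.004359
|∇h| = √(-0.003250² + -0.004359²) = 0.005437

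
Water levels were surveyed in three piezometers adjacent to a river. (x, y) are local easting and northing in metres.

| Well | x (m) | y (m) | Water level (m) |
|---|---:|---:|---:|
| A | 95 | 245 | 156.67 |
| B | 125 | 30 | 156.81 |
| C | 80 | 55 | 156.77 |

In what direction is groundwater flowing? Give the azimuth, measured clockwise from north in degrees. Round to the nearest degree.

315°

Differences from A: to B (Δx, Δy, Δh) = (30, -215, +0.14); to C = (-15, -190, +0.10).
Solve a·Δx + b·Δy = Δh: det = 30·(-190) − (-15)·(-215) = -8925.
∂h/∂x = [(+0.14)·(-190) − (+0.10)·(-215)] / -8925 = +0.0005714
∂h/∂y = [30·(+0.10) − (-15)·(+0.14)] / -8925 = -0.0005714
Flow direction (−∇h) has components (-0.0005714 E, +0.0005714 N).
Azimuth = atan2(E, N) = atan2(-0.0005714, +0.0005714) = 315.0° ≈ 315°.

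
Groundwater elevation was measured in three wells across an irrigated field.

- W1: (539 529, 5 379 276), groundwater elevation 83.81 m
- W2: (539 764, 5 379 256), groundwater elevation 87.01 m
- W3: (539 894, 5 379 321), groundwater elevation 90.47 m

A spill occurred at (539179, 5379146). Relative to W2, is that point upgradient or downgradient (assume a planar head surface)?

With h = a·x + b·y + c and W1 as origin, the differences give:
  235·a + (-20)·b = +3.20
  365·a + 45·b = +6.66
Eliminate b (×45 and ×(-20), subtract): 17875·a = 277.200 → a = ∂h/∂x = +0.01551
Back-substitute: b = ∂h/∂y = +0.02222.
Head at (539179, 5379146) = 83.81 + (+0.01551)·(-350) + (+0.02222)·(-130) = 75.49 m.
That is lower than the 87.01 m at W2, so the point is downgradient.

downgradient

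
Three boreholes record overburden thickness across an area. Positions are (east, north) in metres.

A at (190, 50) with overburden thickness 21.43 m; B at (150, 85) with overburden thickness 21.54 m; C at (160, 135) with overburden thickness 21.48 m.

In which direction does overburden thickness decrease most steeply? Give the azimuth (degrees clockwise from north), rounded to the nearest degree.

With d = a·x + b·y + c and A as origin, the differences give:
  (-40)·a + 35·b = +0.11
  (-30)·a + 85·b = +0.05
Eliminate b (×85 and ×35, subtract): -2350·a = 7.600 → a = ∂d/∂x = -0.003234
Back-substitute: b = ∂d/∂y = -0.0005532.
Steepest decrease is along −∇f: components (+0.003234 E, +0.0005532 N).
Azimuth = atan2(+0.003234, +0.0005532) = 80.3° ≈ 080°.

080°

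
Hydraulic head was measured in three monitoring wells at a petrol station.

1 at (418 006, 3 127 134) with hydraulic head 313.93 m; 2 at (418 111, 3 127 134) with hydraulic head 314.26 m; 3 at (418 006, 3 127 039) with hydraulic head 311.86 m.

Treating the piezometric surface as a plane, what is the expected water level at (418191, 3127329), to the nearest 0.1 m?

318.8 m

∂h/∂x = (314.26 − 313.93) / (418111 − 418006) = +0.003143
∂h/∂y = (311.86 − 313.93) / (3127039 − 3127134) = +0.02179
h(418191, 3127329) = 313.93 + (+0.003143)·(185) + (+0.02179)·(195) = 313.93 +0.581 +4.249 = 318.760 m.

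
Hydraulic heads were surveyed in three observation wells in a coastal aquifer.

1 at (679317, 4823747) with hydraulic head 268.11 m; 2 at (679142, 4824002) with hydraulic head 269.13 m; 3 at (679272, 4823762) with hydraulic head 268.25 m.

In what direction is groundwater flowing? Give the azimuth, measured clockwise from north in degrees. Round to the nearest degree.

With h = a·x + b·y + c and 1 as origin, the differences give:
  (-175)·a + 255·b = +1.02
  (-45)·a + 15·b = +0.14
Eliminate b (×15 and ×255, subtract): 8850·a = -20.400 → a = ∂h/∂x = -0.002305
Back-substitute: b = ∂h/∂y = +0.002418.
Flow direction (−∇h) has components (+0.002305 E, -0.002418 N).
Azimuth = atan2(E, N) = atan2(+0.002305, -0.002418) = 136.4° ≈ 136°.

136°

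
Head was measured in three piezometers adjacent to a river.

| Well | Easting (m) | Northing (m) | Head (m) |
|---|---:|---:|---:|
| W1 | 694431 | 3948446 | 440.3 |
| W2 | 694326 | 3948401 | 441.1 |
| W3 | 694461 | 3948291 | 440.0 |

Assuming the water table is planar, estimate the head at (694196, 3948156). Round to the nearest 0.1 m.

With h = a·x + b·y + c and W1 as origin, the differences give:
  (-105)·a + (-45)·b = +0.8
  30·a + (-155)·b = -0.3
Eliminate b (×(-155) and ×(-45), subtract): 17625·a = -137.50 → a = ∂h/∂x = -0.007801
Back-substitute: b = ∂h/∂y = +0.0004255.
h(694196, 3948156) = 440.3 + (-0.007801)·(-235) + (+0.0004255)·(-290) = 440.3 +1.833 -0.123 = 442.010 m.

442.0 m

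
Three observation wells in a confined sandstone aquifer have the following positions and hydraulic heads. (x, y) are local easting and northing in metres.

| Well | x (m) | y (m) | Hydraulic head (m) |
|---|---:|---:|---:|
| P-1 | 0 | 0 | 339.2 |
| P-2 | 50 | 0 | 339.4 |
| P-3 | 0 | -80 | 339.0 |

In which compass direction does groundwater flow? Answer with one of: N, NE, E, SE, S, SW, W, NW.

SW

∂h/∂x = (339.4 − 339.2) / (50 − 0) = +0.004000
∂h/∂y = (339.0 − 339.2) / (-80 − 0) = +0.002500
Flow = −∇h = (-0.004000 east, -0.002500 north), which points southwest.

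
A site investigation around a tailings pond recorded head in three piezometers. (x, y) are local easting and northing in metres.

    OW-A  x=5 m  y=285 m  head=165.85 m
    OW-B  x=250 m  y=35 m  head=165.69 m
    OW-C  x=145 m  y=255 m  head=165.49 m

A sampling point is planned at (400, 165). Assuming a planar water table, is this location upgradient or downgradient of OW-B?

Differences from OW-A: to OW-B (Δx, Δy, Δh) = (245, -250, -0.16); to OW-C = (140, -30, -0.36).
Solve a·Δx + b·Δy = Δh: det = 245·(-30) − 140·(-250) = 27650.
∂h/∂x = [(-0.16)·(-30) − (-0.36)·(-250)] / 27650 = -0.003081
∂h/∂y = [245·(-0.36) − 140·(-0.16)] / 27650 = -0.002380
Head at (400, 165) = 165.85 + (-0.003081)·(395) + (-0.002380)·(-120) = 164.92 m.
That is lower than the 165.69 m at OW-B, so the point is downgradient.

downgradient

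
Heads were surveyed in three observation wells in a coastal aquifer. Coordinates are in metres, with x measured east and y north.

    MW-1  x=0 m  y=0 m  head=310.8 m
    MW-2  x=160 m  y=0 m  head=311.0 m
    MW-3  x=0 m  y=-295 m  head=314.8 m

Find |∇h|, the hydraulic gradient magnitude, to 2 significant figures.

0.014

∂h/∂x = (311.0 − 310.8) / (160 − 0) = +0.001250
∂h/∂y = (314.8 − 310.8) / (-295 − 0) = -0.01356
|∇h| = √(0.001250² + -0.01356²) = 0.01362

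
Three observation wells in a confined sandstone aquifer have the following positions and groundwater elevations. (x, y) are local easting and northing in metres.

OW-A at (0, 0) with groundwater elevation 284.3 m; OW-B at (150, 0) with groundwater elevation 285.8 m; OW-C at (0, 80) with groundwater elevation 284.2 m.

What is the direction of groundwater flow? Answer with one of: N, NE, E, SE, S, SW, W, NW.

∂h/∂x = (285.8 − 284.3) / (150 − 0) = +0.01000
∂h/∂y = (284.2 − 284.3) / (80 − 0) = -0.001250
Flow = −∇h = (-0.01000 east, +0.001250 north), which points west.

W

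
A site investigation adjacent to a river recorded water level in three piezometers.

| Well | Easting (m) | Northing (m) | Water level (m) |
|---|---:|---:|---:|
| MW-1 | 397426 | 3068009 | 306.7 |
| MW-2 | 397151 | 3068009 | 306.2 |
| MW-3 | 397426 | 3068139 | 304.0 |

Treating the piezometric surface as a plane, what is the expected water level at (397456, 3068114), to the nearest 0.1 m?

∂h/∂x = (306.2 − 306.7) / (397151 − 397426) = +0.001818
∂h/∂y = (304.0 − 306.7) / (3068139 − 3068009) = -0.02077
h(397456, 3068114) = 306.7 + (+0.001818)·(30) + (-0.02077)·(105) = 306.7 +0.055 -2.181 = 304.574 m.

304.6 m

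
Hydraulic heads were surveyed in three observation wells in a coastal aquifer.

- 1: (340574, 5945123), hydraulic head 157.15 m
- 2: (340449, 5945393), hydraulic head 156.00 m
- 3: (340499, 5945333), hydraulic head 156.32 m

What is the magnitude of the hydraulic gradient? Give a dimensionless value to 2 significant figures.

With h = a·x + b·y + c and 1 as origin, the differences give:
  (-125)·a + 270·b = -1.15
  (-75)·a + 210·b = -0.83
Eliminate b (×210 and ×270, subtract): -6000·a = -17.400 → a = ∂h/∂x = +0.002900
Back-substitute: b = ∂h/∂y = -0.002917.
|∇h| = √(0.002900² + -0.002917²) = 0.004113

0.0041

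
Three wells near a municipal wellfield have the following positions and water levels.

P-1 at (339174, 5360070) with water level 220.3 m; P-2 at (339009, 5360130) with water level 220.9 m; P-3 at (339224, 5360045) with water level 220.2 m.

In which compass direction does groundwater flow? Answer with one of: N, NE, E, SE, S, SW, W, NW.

With h = a·x + b·y + c and P-1 as origin, the differences give:
  (-165)·a + 60·b = +0.6
  50·a + (-25)·b = -0.1
Eliminate b (×(-25) and ×60, subtract): 1125·a = -9.00 → a = ∂h/∂x = -0.008000
Back-substitute: b = ∂h/∂y = -0.01200.
Flow = −∇h = (+0.008000 east, +0.01200 north), which points northeast.

NE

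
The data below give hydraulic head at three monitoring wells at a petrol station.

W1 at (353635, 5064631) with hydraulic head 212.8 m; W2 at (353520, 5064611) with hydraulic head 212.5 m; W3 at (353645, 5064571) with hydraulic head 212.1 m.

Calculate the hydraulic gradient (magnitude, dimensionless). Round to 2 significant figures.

0.012

With h = a·x + b·y + c and W1 as origin, the differences give:
  (-115)·a + (-20)·b = -0.3
  10·a + (-60)·b = -0.7
Eliminate b (×(-60) and ×(-20), subtract): 7100·a = 4.00 → a = ∂h/∂x = +0.0005634
Back-substitute: b = ∂h/∂y = +0.01176.
|∇h| = √(0.0005634² + 0.01176²) = 0.01177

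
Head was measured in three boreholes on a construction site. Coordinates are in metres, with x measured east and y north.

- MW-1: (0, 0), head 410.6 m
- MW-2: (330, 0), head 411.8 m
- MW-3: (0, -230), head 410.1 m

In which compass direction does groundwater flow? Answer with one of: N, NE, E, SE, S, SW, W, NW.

SW

∂h/∂x = (411.8 − 410.6) / (330 − 0) = +0.003636
∂h/∂y = (410.1 − 410.6) / (-230 − 0) = +0.002174
Flow = −∇h = (-0.003636 east, -0.002174 north), which points southwest.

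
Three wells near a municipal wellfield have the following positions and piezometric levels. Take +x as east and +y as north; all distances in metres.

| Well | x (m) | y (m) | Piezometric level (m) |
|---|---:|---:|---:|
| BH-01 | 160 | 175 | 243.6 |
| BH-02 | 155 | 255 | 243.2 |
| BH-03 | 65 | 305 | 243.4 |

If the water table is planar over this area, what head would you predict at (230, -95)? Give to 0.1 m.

Taking BH-01 as reference: BH-02−BH-01 = (-5, 80, -0.4); BH-03−BH-01 = (-95, 130, -0.2).
Solve a·Δx + b·Δy = Δh: det = (-5)·130 − (-95)·80 = 6950.
∂h/∂x = [(-0.4)·130 − (-0.2)·80] / 6950 = -0.005180
∂h/∂y = [(-5)·(-0.2) − (-95)·(-0.4)] / 6950 = -0.005324
h(230, -95) = 243.6 + (-0.005180)·(70) + (-0.005324)·(-270) = 243.6 -0.363 +1.437 = 244.675 m.

244.7 m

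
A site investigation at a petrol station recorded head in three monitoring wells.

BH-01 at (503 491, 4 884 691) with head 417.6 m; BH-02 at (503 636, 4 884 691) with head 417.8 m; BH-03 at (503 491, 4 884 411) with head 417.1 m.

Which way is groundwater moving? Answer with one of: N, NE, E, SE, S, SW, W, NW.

SW

∂h/∂x = (417.8 − 417.6) / (503636 − 503491) = +0.001379
∂h/∂y = (417.1 − 417.6) / (4884411 − 4884691) = +0.001786
Flow = −∇h = (-0.001379 east, -0.001786 north), which points southwest.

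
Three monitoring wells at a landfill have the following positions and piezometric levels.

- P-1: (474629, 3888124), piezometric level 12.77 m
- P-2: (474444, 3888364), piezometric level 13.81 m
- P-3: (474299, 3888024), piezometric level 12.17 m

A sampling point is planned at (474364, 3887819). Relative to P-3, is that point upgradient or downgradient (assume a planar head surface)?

Taking P-1 as reference: P-2−P-1 = (-185, 240, +1.04); P-3−P-1 = (-330, -100, -0.60).
Determinant of the coordinate differences = (-185)·(-100) − (-330)·240 = 97700.
∂h/∂x = [(+1.04)·(-100) − (-0.60)·240] / 97700 = +0.0004094
∂h/∂y = [(-185)·(-0.60) − (-330)·(+1.04)] / 97700 = +0.004649
Head at (474364, 3887819) = 12.77 + (+0.0004094)·(-265) + (+0.004649)·(-305) = 11.24 m.
That is lower than the 12.17 m at P-3, so the point is downgradient.

downgradient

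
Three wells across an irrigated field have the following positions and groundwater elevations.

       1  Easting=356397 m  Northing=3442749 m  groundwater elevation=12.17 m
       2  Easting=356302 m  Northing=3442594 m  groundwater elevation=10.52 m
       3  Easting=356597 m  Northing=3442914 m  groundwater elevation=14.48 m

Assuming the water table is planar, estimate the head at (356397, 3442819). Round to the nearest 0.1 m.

With h = a·x + b·y + c and 1 as origin, the differences give:
  (-95)·a + (-155)·b = -1.65
  200·a + 165·b = +2.31
Eliminate b (×165 and ×(-155), subtract): 15325·a = 85.800 → a = ∂h/∂x = +0.005599
Back-substitute: b = ∂h/∂y = +0.007214.
h(356397, 3442819) = 12.17 + (+0.005599)·(0) + (+0.007214)·(70) = 12.17 +0.000 +0.505 = 12.675 m.

12.7 m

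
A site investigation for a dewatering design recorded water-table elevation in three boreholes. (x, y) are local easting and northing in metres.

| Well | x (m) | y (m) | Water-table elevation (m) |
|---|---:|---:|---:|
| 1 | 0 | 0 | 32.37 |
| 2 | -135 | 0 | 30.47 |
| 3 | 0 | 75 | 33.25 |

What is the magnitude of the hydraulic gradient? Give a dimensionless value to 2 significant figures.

0.018

∂h/∂x = (30.47 − 32.37) / (-135 − 0) = +0.01407
∂h/∂y = (33.25 − 32.37) / (75 − 0) = +0.01173
|∇h| = √(0.01407² + 0.01173²) = 0.01832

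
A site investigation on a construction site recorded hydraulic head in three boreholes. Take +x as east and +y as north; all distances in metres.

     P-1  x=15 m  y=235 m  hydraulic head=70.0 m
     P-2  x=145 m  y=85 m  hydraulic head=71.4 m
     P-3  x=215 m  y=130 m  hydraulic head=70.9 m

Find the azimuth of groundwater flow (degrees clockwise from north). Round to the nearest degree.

Taking P-1 as reference: P-2−P-1 = (130, -150, +1.4); P-3−P-1 = (200, -105, +0.9).
Solve a·Δx + b·Δy = Δh: det = 130·(-105) − 200·(-150) = 16350.
∂h/∂x = [(+1.4)·(-105) − (+0.9)·(-150)] / 16350 = -0.0007339
∂h/∂y = [130·(+0.9) − 200·(+1.4)] / 16350 = -0.009969
Flow direction (−∇h) has components (+0.0007339 E, +0.009969 N).
Azimuth = atan2(E, N) = atan2(+0.0007339, +0.009969) = 4.2° ≈ 004°.

004°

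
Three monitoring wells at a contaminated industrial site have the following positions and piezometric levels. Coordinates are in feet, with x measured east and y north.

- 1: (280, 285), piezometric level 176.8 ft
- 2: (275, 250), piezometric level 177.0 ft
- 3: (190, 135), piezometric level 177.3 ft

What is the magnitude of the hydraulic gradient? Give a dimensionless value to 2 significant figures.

Taking 1 as reference: 2−1 = (-5, -35, +0.2); 3−1 = (-90, -150, +0.5).
Solve a·Δx + b·Δy = Δh: det = (-5)·(-150) − (-90)·(-35) = -2400.
∂h/∂x = [(+0.2)·(-150) − (+0.5)·(-35)] / -2400 = +0.005208
∂h/∂y = [(-5)·(+0.5) − (-90)·(+0.2)] / -2400 = -0.006458
|∇h| = √(0.005208² + -0.006458²) = 0.008296

0.0083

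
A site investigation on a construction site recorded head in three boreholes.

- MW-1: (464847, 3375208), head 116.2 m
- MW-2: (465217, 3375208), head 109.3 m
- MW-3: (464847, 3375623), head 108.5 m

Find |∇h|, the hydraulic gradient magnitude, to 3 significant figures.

∂h/∂x = (109.3 − 116.2) / (465217 − 464847) = -0.01865
∂h/∂y = (108.5 − 116.2) / (3375623 − 3375208) = -0.01855
|∇h| = √(-0.01865² + -0.01855²) = 0.0263

0.0263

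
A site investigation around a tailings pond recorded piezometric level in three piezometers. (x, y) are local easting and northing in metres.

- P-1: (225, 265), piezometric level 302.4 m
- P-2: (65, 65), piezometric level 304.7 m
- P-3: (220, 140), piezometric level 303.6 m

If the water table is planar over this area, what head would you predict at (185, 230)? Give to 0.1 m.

Three-point gradient (reference P-1): Δ to P-2 = (-160, -200, +2.3), Δ to P-3 = (-5, -125, +1.2).
∂h/∂x = -0.002500, ∂h/∂y = -0.009500 (det = 19000).
h(185, 230) = 302.4 + (-0.002500)·(-40) + (-0.009500)·(-35) = 302.4 +0.100 +0.333 = 302.832 m.

302.8 m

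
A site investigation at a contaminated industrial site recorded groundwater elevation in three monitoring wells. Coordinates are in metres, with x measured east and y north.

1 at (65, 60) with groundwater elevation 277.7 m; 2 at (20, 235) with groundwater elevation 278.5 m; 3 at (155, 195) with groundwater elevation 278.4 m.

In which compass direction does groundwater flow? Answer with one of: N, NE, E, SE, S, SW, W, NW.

S

With h = a·x + b·y + c and 1 as origin, the differences give:
  (-45)·a + 175·b = +0.8
  90·a + 135·b = +0.7
Eliminate b (×135 and ×175, subtract): -21825·a = -14.50 → a = ∂h/∂x = +0.0006644
Back-substitute: b = ∂h/∂y = +0.004742.
Flow = −∇h = (-0.0006644 east, -0.004742 north), which points south.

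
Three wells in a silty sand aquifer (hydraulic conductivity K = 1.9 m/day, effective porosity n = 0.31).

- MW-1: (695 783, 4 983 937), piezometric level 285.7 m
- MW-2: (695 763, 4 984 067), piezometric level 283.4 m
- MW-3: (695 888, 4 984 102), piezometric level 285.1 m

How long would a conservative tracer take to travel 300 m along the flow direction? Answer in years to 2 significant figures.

5.8 years

Taking MW-1 as reference: MW-2−MW-1 = (-20, 130, -2.3); MW-3−MW-1 = (105, 165, -0.6).
Solve a·Δx + b·Δy = Δh: det = (-20)·165 − 105·130 = -16950.
∂h/∂x = [(-2.3)·165 − (-0.6)·130] / -16950 = +0.01779
∂h/∂y = [(-20)·(-0.6) − 105·(-2.3)] / -16950 = -0.01496
|∇h| = √(0.01779² + -0.01496²) = 0.02324
Seepage velocity v = K·i/n = 1.9 × 0.02324 / 0.31 = 0.1424 m/day.
t = 300 / 0.1424 = 2107 days = 5.77 years.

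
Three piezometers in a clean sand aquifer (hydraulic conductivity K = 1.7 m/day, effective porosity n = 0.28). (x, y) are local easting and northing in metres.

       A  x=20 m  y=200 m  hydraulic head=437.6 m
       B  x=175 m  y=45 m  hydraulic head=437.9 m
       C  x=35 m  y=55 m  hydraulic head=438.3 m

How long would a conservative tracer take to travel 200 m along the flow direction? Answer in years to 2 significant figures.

Differences from A: to B (Δx, Δy, Δh) = (155, -155, +0.3); to C = (15, -145, +0.7).
Determinant of the coordinate differences = 155·(-145) − 15·(-155) = -20150.
∂h/∂x = [(+0.3)·(-145) − (+0.7)·(-155)] / -20150 = -0.003226
∂h/∂y = [155·(+0.7) − 15·(+0.3)] / -20150 = -0.005161
|∇h| = √(-0.003226² + -0.005161²) = 0.006086
Seepage velocity v = K·i/n = 1.7 × 0.006086 / 0.28 = 0.03695 m/day.
t = 200 / 0.03695 = 5413 days = 14.8 years.

15 years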